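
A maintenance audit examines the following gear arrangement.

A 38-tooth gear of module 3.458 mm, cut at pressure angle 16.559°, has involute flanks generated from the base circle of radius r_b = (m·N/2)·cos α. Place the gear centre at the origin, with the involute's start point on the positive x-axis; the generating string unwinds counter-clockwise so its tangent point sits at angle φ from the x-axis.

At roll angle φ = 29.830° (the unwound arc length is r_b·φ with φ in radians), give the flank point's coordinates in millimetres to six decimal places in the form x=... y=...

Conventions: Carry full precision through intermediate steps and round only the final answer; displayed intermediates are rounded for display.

x=70.942601 y=2.882940

recognized (one wheel, involute flank): single-mesh tooth geometry, m = 3.458, N = 38
pitch radius r_p = m·N/2 = 3.458·38/2 = 65.702000
base radius r_b = r_p·cos α = 65.702000·cos 16.559° = 62.977125
roll angle φ = 29.830° = 0.52063172 rad
x = r_b·(cos φ + φ·sin φ) = 70.942601
y = r_b·(sin φ − φ·cos φ) = 2.882940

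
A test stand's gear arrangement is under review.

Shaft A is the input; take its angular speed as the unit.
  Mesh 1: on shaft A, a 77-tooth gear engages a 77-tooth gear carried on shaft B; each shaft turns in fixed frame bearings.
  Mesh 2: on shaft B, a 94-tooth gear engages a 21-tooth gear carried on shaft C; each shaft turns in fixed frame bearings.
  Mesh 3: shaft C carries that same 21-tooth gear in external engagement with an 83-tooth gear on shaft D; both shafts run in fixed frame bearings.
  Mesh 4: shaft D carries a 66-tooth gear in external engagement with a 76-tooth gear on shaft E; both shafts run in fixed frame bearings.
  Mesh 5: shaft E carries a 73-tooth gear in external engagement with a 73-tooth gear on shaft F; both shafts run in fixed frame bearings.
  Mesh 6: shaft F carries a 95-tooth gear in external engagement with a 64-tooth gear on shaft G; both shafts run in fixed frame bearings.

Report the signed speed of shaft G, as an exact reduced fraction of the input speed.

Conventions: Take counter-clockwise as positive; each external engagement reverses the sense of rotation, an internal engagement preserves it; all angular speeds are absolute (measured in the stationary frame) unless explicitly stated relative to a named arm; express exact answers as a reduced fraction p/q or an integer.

6-mesh fixed-axis compound train (all bearings frame-fixed)
mesh 1 [77T→77T]: |ω|/ω_in = 1×77/77 = 1, sense flips to −
mesh 2 [94T→21T]: |ω|/ω_in = 1×94/21 = 94/21, sense flips to +
mesh 3 [21T→83T]: |ω|/ω_in = (94/21)×21/83 = 94/83, sense flips to −
mesh 4 [66T→76T]: |ω|/ω_in = (94/83)×66/76 = 1551/1577, sense flips to +
mesh 5 [73T→73T]: |ω|/ω_in = (1551/1577)×73/73 = 1551/1577, sense flips to −
mesh 6 [95T→64T]: |ω|/ω_in = (1551/1577)×95/64 = 7755/5312, sense flips to +
signed output speed (× input speed) = 7755/5312

7755/5312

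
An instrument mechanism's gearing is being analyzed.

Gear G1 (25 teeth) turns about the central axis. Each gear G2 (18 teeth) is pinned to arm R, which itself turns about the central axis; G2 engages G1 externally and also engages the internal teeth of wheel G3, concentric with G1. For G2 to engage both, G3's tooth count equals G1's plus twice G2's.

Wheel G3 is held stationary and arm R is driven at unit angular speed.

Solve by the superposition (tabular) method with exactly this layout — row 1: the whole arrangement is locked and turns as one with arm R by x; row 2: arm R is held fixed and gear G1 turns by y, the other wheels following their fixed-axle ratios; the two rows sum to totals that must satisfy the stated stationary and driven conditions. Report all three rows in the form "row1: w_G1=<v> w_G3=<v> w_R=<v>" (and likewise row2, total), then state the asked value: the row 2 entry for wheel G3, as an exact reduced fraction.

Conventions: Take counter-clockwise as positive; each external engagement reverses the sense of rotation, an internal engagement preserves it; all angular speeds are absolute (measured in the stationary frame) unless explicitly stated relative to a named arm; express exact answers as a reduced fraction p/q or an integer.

class = planetary set [G3 = 25+2·18 = 61; Willis about the carrier]
superposition row 1 [locked train]: every member turns x
row 2 (arm held, sun turns y): ω_ring = −(25/61)·y, ω_arm = 0
boundary: total ω_ring = x − (25/61)·y = 0 and total ω_arm = x = 1  ⇒  y = 61/25, x = 1
row 2 ring = −(25/61)·61/25 = -1
totals (row 1 + row 2): sun 1 + 61/25 = 86/25, ring 1 + (-1) = 0, arm 1 + 0 = 1
asked cell (row2, ring) = -1

row1: w_G1=1 w_G3=1 w_R=1
row2: w_G1=61/25 w_G3=-1 w_R=0
total: w_G1=86/25 w_G3=0 w_R=1
asked value: -1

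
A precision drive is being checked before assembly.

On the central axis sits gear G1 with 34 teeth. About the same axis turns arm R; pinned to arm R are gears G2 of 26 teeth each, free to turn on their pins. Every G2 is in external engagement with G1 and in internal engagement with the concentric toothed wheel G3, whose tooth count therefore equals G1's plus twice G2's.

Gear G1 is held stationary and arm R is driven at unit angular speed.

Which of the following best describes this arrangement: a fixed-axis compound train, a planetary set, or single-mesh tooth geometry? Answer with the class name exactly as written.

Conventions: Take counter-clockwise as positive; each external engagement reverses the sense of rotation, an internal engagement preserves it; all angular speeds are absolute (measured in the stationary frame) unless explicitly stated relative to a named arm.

planetary set

class = planetary set [G3 = 34+2·26 = 86; Willis about the carrier]
classification: planetary set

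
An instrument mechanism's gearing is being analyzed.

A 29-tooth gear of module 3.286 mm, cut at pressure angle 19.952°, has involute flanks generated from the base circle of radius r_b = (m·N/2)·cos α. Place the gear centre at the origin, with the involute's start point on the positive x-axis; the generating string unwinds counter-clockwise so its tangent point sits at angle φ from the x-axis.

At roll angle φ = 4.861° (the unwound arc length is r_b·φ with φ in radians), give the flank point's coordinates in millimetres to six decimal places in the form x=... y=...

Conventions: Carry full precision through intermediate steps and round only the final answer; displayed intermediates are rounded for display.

x=44.948068 y=0.009110

class = single-mesh tooth geometry [base-circle involute, m = 3.286, 29T]
pitch radius r_p = m·N/2 = 3.286·29/2 = 47.647000
base radius r_b = r_p·cos α = 47.647000·cos 19.952° = 44.787171
roll angle φ = 4.861° = 0.08484045 rad
x = r_b·(cos φ + φ·sin φ) = 44.948068
y = r_b·(sin φ − φ·cos φ) = 0.009110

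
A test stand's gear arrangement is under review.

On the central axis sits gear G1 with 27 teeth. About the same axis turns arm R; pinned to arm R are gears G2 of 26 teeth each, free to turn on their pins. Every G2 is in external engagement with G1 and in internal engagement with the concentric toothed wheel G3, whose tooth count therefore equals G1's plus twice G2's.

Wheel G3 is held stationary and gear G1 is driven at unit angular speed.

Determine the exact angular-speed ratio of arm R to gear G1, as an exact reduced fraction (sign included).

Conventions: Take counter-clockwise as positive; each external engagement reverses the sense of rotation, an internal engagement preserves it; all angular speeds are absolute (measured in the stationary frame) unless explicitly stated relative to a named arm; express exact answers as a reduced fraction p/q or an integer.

27/106

class = planetary set [G3 = 27+2·26 = 79; Willis about the carrier]
ring teeth: 27 + 2·26 = 79
27(ω_sun−ω_arm) = −79(ω_ring−ω_arm),  ω_ring = 0, ω_sun = 1
27(1−ω_arm) = −79(0−ω_arm)  ⇒  106·ω_arm = 27  ⇒  ω_arm = 27/106
ω_out/ω_in = 27/106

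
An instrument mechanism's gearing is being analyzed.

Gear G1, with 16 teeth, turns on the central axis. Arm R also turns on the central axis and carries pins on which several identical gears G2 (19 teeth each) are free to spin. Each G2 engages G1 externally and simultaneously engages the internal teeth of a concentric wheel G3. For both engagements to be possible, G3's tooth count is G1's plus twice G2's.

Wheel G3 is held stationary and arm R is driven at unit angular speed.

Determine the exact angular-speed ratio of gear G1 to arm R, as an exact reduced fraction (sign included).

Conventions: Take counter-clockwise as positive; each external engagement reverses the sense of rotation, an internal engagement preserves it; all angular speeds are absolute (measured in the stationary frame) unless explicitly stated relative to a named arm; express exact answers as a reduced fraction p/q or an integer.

planetary set (16T centre, 19T on arm, 54T internal) — Willis relation
ring teeth: 16 + 2·19 = 54
16(ω_sun−ω_arm) = −54(ω_ring−ω_arm),  ω_ring = 0, ω_arm = 1
ω_sun = 1 − (54/16)(0−1) = 35/8
ω_out/ω_in = 35/8

35/8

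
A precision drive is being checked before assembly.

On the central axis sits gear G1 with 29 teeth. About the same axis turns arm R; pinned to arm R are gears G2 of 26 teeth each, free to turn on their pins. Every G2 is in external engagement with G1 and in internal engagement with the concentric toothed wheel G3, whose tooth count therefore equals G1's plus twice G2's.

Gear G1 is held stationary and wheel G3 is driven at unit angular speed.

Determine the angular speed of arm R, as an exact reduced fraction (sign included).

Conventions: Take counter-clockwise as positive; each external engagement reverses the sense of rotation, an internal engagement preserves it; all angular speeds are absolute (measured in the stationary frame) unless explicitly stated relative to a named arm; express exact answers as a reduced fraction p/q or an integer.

81/110

planetary set (29T centre, 26T on arm, 81T internal) — Willis relation
ring teeth: 29 + 2·26 = 81
29(ω_sun−ω_arm) = −81(ω_ring−ω_arm),  ω_sun = 0, ω_ring = 1
29(0−ω_arm) = −81(1−ω_arm)  ⇒  110·ω_arm = 81  ⇒  ω_arm = 81/110
exact speed ratio = 81/110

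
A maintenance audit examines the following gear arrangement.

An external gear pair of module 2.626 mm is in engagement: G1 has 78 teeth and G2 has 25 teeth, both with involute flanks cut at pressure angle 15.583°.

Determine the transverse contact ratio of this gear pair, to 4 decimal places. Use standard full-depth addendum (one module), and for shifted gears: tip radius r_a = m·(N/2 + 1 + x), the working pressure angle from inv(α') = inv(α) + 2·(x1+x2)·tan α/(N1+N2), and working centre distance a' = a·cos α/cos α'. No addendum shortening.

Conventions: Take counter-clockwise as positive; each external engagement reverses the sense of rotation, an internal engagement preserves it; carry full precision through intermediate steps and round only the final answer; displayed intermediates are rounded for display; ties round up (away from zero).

recognized (one external pair, fixed centres): single-mesh tooth geometry, m = 2.626, N1 = 78, N2 = 25
base radii: r_b1 = 98.649498, r_b2 = 31.618429
tip radii: r_a1 = 105.040000, r_a2 = 35.451000
no profile shift: α' = α, a' = a
action lengths: √(r_a1²−r_b1²) = 36.078776, √(r_a2²−r_b2²) = 16.032727
base pitch p_b = π·m·cos α = 7.946578
CR = (36.078776 + 16.032727 − 135.239000·sin 15.58300°)/7.946578 = 1.985975
contact ratio ≈ 1.9860

1.9860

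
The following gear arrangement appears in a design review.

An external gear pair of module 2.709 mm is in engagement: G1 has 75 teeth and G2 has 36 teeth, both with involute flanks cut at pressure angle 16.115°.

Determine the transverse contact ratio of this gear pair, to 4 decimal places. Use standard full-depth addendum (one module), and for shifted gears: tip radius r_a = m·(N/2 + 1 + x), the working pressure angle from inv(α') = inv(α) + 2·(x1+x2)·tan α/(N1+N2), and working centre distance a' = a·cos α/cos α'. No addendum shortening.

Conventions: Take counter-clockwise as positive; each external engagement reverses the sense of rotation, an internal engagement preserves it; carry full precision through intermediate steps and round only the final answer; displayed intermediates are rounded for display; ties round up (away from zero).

2.0025

recognized (one external pair, fixed centres): single-mesh tooth geometry, m = 2.709, N1 = 75, N2 = 36
base radii: r_b1 = 97.595774, r_b2 = 46.845971
tip radii: r_a1 = 104.296500, r_a2 = 51.471000
no profile shift: α' = α, a' = a
action lengths: √(r_a1²−r_b1²) = 36.780768, √(r_a2²−r_b2²) = 21.324137
base pitch p_b = π·m·cos α = 8.176164
CR = (36.780768 + 21.324137 − 150.349500·sin 16.11500°)/8.176164 = 2.002524
contact ratio ≈ 2.0025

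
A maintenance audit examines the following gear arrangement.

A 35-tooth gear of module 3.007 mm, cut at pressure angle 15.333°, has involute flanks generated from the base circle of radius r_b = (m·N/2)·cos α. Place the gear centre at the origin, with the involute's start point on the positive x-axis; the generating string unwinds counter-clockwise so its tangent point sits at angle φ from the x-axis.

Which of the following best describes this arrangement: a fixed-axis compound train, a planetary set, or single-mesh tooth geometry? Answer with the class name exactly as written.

single-mesh tooth geometry

topology: single-mesh involute geometry — m = 3.007, N = 35
classification: single-mesh tooth geometry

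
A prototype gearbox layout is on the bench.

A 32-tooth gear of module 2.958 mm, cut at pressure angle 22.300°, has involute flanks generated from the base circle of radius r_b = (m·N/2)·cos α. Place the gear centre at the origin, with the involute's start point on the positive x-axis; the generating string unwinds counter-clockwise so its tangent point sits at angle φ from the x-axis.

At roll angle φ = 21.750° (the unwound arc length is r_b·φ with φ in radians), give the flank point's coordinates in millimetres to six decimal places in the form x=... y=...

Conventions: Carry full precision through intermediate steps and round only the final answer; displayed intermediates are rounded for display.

x=46.830587 y=0.787002

recognized (one wheel, involute flank): single-mesh tooth geometry, m = 2.958, N = 32
pitch radius r_p = m·N/2 = 2.958·32/2 = 47.328000
base radius r_b = r_p·cos α = 47.328000·cos 22.300° = 43.788326
roll angle φ = 21.750° = 0.37960911 rad
x = r_b·(cos φ + φ·sin φ) = 46.830587
y = r_b·(sin φ − φ·cos φ) = 0.787002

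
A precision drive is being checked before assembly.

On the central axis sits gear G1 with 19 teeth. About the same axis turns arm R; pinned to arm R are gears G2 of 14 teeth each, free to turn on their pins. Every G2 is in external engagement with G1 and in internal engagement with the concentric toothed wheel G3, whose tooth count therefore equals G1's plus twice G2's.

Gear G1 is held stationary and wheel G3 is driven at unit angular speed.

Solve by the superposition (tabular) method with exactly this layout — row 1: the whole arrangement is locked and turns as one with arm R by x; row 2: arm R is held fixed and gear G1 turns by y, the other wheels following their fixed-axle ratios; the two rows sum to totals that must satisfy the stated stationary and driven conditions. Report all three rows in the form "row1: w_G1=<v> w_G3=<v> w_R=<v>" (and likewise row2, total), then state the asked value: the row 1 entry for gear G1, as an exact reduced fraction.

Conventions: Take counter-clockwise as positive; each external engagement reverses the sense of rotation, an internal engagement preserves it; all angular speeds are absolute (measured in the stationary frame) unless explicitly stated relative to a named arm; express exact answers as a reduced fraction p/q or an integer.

planetary set (19T centre, 14T on arm, 47T internal) — Willis relation
row 1: whole set turns with the arm by x
row 2: sun turns y, ring = −(19/47)·y, arm 0
boundary: total ω_sun = x + y = 0 and total ω_ring = x − (19/47)·y = 1  ⇒  y = -47/66, x = 47/66
row 2 ring = −(19/47)·(-47/66) = 19/66
totals (row 1 + row 2): sun 47/66 + (-47/66) = 0, ring 47/66 + 19/66 = 1, arm 47/66 + 0 = 47/66
asked cell (row1, sun) = 47/66

row1: w_G1=47/66 w_G3=47/66 w_R=47/66
row2: w_G1=-47/66 w_G3=19/66 w_R=0
total: w_G1=0 w_G3=1 w_R=47/66
asked value: 47/66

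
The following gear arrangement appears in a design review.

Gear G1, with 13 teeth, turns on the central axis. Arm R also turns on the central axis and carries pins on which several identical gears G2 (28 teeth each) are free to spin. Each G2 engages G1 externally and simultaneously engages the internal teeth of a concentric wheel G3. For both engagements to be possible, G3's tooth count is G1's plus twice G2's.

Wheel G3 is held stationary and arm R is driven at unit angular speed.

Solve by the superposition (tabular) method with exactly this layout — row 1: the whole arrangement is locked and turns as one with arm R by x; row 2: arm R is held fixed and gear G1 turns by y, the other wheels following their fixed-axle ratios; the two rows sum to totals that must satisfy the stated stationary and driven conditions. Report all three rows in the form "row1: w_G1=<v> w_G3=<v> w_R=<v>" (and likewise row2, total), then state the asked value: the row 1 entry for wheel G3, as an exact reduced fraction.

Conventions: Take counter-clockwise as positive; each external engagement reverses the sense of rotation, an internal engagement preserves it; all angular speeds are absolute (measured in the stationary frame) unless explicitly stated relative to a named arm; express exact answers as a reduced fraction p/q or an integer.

planetary set (13T centre, 28T on arm, 69T internal) — Willis relation
superposition row 1 [locked train]: every member turns x
row 2 (arm held, sun turns y): ω_ring = −(13/69)·y, ω_arm = 0
boundary: total ω_ring = x − (13/69)·y = 0 and total ω_arm = x = 1  ⇒  y = 69/13, x = 1
row 2 ring = −(13/69)·69/13 = -1
totals (row 1 + row 2): sun 1 + 69/13 = 82/13, ring 1 + (-1) = 0, arm 1 + 0 = 1
asked cell (row1, ring) = 1

row1: w_G1=1 w_G3=1 w_R=1
row2: w_G1=69/13 w_G3=-1 w_R=0
total: w_G1=82/13 w_G3=0 w_R=1
asked value: 1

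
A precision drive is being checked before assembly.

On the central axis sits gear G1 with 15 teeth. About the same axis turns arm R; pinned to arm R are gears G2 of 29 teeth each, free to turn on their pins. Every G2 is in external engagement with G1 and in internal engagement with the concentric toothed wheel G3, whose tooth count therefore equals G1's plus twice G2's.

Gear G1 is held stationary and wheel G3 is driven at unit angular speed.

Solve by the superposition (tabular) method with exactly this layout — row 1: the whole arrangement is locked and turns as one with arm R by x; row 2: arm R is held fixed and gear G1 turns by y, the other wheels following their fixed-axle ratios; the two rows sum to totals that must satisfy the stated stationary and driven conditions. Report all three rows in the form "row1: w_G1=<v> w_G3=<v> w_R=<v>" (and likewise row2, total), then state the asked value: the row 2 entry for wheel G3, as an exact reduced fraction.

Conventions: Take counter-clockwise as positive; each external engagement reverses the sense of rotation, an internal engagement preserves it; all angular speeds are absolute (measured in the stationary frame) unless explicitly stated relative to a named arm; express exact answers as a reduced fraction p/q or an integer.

row1: w_G1=73/88 w_G3=73/88 w_R=73/88
row2: w_G1=-73/88 w_G3=15/88 w_R=0
total: w_G1=0 w_G3=1 w_R=73/88
asked value: 15/88

class = planetary set [G3 = 15+2·29 = 73; Willis about the carrier]
row 1: whole set turns with the arm by x
row 2 (arm held, sun turns y): ω_ring = −(15/73)·y, ω_arm = 0
boundary: total ω_sun = x + y = 0 and total ω_ring = x − (15/73)·y = 1  ⇒  y = -73/88, x = 73/88
row 2 ring = −(15/73)·(-73/88) = 15/88
totals (row 1 + row 2): sun 73/88 + (-73/88) = 0, ring 73/88 + 15/88 = 1, arm 73/88 + 0 = 73/88
asked cell (row2, ring) = 15/88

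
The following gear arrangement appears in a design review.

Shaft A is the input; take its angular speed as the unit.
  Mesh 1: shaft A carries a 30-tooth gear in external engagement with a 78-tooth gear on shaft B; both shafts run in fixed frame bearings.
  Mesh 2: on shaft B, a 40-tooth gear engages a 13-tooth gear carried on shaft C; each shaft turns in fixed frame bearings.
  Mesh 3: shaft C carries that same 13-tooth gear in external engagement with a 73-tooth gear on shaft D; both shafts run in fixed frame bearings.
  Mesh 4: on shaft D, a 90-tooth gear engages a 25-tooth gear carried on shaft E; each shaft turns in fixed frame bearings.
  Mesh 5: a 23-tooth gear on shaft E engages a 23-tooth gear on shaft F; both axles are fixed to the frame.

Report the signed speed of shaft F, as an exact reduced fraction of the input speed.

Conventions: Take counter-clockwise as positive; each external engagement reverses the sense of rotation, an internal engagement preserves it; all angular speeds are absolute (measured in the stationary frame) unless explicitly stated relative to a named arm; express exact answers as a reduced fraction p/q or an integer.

-720/949

5-mesh fixed-axis compound train (all bearings frame-fixed)
mesh 1 [30T→78T]: |ω|/ω_in = 1×30/78 = 5/13, sense flips to −
mesh 2 [40T→13T]: |ω|/ω_in = (5/13)×40/13 = 200/169, sense flips to +
mesh 3 [13T→73T]: |ω|/ω_in = (200/169)×13/73 = 200/949, sense flips to −
mesh 4 [90T→25T]: |ω|/ω_in = (200/949)×90/25 = 720/949, sense flips to +
mesh 5 [23T→23T]: |ω|/ω_in = (720/949)×23/23 = 720/949, sense flips to −
signed output speed (× input speed) = -720/949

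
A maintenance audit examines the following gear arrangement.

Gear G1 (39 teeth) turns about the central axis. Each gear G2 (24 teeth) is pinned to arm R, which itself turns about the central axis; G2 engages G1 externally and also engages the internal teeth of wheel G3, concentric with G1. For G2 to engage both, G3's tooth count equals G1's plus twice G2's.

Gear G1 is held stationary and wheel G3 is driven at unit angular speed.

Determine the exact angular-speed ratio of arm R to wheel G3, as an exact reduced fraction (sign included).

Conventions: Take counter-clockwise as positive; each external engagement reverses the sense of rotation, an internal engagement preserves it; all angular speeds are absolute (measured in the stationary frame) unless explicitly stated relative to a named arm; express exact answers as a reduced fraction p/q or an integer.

topology: planetary set — G1 39T / G2 24T / G3 87T, arm = carrier (Willis)
ring teeth: 39 + 2·24 = 87
39(ω_sun−ω_arm) = −87(ω_ring−ω_arm),  ω_sun = 0, ω_ring = 1
39(0−ω_arm) = −87(1−ω_arm)  ⇒  126·ω_arm = 87  ⇒  ω_arm = 29/42
ω_out/ω_in = 29/42

29/42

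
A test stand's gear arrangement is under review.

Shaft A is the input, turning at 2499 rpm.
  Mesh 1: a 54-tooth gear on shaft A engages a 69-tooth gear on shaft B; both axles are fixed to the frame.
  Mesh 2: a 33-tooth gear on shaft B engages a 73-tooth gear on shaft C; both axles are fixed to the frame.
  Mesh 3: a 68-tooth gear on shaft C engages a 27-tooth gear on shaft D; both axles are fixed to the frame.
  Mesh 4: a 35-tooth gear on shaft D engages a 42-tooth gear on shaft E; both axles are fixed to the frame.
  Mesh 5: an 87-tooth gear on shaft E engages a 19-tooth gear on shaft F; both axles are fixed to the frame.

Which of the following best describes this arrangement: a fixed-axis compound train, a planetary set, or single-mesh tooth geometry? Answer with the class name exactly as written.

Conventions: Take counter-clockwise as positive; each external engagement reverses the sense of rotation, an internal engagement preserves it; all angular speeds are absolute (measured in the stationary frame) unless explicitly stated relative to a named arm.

class = fixed-axis compound train [5 meshes; 5 ratios multiply, 5 sense flips]
classification: fixed-axis compound train

fixed-axis compound train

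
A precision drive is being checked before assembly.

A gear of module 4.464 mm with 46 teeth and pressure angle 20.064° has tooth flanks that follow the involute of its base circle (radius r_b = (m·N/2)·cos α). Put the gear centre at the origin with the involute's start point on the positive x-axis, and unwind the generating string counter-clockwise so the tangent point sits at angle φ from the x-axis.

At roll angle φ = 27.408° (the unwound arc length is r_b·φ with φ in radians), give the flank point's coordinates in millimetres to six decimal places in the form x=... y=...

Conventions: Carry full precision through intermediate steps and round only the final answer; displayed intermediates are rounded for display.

recognized (one wheel, involute flank): single-mesh tooth geometry, m = 4.464, N = 46
pitch radius r_p = m·N/2 = 4.464·46/2 = 102.672000
base radius r_b = r_p·cos α = 102.672000·cos 20.064° = 96.440836
roll angle φ = 27.408° = 0.47835984 rad
x = r_b·(cos φ + φ·sin φ) = 106.851770
y = r_b·(sin φ − φ·cos φ) = 3.439009

x=106.851770 y=3.439009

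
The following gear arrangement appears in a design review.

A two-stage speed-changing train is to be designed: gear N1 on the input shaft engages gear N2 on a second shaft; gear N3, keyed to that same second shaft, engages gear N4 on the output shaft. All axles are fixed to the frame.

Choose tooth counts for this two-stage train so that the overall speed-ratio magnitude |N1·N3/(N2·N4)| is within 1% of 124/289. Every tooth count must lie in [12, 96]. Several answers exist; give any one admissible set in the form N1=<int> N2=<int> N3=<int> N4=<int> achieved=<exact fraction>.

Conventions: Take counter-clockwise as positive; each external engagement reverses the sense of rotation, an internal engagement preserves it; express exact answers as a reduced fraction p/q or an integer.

design class (target 124/289): fixed-axis compound train
target = 124/289 in lowest terms: an exact hit needs N1·N3 = k·124 and N2·N4 = k·289 for one integer k, every count in [12, 96]; additionally prefer no 1:1 stage (N1 ≠ N2, N3 ≠ N4)
k = 1…2: no 1:1-free in-range split of k·124 and k·289 into factor pairs; take k = 3
k = 3: N1·N3 = 372 = 12·31, N2·N4 = 867 = 17·51
achieved = 12·31/(17·51) = 124/289; |achieved − target| = 0 ≤ 31/7225 ✓

N1=12 N2=17 N3=31 N4=51 achieved=124/289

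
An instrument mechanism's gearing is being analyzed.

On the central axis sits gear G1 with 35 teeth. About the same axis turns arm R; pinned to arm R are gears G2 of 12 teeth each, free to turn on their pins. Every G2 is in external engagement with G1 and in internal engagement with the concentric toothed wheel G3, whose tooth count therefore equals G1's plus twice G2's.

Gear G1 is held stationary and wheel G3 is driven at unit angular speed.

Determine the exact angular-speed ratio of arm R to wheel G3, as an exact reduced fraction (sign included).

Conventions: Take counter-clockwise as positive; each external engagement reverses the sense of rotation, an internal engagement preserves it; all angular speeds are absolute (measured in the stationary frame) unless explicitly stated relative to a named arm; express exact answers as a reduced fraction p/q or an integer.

class = planetary set [G3 = 35+2·12 = 59; Willis about the carrier]
ring teeth: 35 + 2·12 = 59
35(ω_sun−ω_arm) = −59(ω_ring−ω_arm),  ω_sun = 0, ω_ring = 1
35(0−ω_arm) = −59(1−ω_arm)  ⇒  94·ω_arm = 59  ⇒  ω_arm = 59/94
ω_out/ω_in = 59/94

59/94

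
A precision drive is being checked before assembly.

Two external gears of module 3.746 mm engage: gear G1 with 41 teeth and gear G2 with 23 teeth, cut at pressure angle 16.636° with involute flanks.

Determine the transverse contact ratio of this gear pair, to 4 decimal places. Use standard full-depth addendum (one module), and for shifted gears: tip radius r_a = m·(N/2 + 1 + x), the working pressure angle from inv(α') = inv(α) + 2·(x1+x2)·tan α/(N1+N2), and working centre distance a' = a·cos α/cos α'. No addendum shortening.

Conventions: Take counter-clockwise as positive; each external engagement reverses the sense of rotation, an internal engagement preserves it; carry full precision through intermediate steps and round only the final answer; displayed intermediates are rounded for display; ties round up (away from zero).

1.8220

recognized (one external pair, fixed centres): single-mesh tooth geometry, m = 3.746, N1 = 41, N2 = 23
base radii: r_b1 = 73.578666, r_b2 = 41.275837
tip radii: r_a1 = 80.539000, r_a2 = 46.825000
no profile shift: α' = α, a' = a
action lengths: √(r_a1²−r_b1²) = 32.752258, √(r_a2²−r_b2²) = 22.110764
base pitch p_b = π·m·cos α = 11.275815
CR = (32.752258 + 22.110764 − 119.872000·sin 16.63600°)/11.275815 = 1.822025
contact ratio ≈ 1.8220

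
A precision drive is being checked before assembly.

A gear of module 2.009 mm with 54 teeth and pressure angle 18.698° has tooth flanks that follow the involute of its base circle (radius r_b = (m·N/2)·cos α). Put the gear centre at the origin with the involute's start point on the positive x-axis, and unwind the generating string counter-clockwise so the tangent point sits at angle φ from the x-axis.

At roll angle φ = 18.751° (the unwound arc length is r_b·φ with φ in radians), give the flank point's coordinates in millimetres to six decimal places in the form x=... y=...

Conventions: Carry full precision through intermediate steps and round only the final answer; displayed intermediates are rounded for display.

recognized (one wheel, involute flank): single-mesh tooth geometry, m = 2.009, N = 54
pitch radius r_p = m·N/2 = 2.009·54/2 = 54.243000
base radius r_b = r_p·cos α = 54.243000·cos 18.698° = 51.380134
roll angle φ = 18.751° = 0.32726669 rad
x = r_b·(cos φ + φ·sin φ) = 54.058393
y = r_b·(sin φ − φ·cos φ) = 0.593910

x=54.058393 y=0.593910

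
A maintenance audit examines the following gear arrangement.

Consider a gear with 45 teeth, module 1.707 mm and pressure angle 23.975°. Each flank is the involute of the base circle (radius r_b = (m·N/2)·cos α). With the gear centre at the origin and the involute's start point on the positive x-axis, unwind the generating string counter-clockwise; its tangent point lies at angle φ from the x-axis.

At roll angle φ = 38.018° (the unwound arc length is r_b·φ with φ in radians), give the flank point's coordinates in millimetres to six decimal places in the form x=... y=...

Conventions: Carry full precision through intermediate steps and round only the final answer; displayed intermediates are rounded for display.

topology: single-mesh involute geometry — m = 1.707, N = 45
pitch radius r_p = m·N/2 = 1.707·45/2 = 38.407500
base radius r_b = r_p·cos α = 38.407500·cos 23.975° = 35.093810
roll angle φ = 38.018° = 0.66353928 rad
x = r_b·(cos φ + φ·sin φ) = 41.989643
y = r_b·(sin φ − φ·cos φ) = 3.269384

x=41.989643 y=3.269384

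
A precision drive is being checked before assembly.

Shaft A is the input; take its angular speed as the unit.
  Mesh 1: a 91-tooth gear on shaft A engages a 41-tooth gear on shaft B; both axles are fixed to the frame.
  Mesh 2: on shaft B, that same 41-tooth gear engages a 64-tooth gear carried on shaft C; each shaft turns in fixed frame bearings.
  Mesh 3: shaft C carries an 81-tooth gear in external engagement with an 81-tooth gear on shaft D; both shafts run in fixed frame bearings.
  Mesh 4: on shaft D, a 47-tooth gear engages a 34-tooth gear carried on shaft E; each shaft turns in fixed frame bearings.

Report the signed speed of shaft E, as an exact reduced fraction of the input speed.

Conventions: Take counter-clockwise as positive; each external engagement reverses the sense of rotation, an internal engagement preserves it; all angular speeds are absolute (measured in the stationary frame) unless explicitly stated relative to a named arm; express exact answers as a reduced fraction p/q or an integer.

4277/2176

4-mesh fixed-axis compound train (all bearings frame-fixed)
mesh 1 [91T→41T]: |ω|/ω_in = 1×91/41 = 91/41, sense flips to −
mesh 2 [41T→64T]: |ω|/ω_in = (91/41)×41/64 = 91/64, sense flips to +
mesh 3 [81T→81T]: |ω|/ω_in = (91/64)×81/81 = 91/64, sense flips to −
mesh 4 [47T→34T]: |ω|/ω_in = (91/64)×47/34 = 4277/2176, sense flips to +
signed output speed (× input speed) = 4277/2176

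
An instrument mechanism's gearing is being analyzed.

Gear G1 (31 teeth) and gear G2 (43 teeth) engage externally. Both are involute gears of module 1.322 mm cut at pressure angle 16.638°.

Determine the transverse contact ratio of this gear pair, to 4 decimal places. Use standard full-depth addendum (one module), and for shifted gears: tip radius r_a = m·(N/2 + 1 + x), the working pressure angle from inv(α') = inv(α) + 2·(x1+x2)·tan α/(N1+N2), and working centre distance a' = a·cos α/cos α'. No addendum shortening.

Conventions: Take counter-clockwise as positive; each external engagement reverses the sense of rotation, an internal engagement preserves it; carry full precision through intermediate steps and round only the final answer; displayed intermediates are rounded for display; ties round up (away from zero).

class = single-mesh tooth geometry [involute pair 31T × 43T, m = 1.322]
base radii: r_b1 = 19.633101, r_b2 = 27.233011
tip radii: r_a1 = 21.813000, r_a2 = 29.745000
no profile shift: α' = α, a' = a
action lengths: √(r_a1²−r_b1²) = 9.505173, √(r_a2²−r_b2²) = 11.963617
base pitch p_b = π·m·cos α = 3.979304
CR = (9.505173 + 11.963617 − 48.914000·sin 16.63800°)/3.979304 = 1.875590
contact ratio ≈ 1.8756

1.8756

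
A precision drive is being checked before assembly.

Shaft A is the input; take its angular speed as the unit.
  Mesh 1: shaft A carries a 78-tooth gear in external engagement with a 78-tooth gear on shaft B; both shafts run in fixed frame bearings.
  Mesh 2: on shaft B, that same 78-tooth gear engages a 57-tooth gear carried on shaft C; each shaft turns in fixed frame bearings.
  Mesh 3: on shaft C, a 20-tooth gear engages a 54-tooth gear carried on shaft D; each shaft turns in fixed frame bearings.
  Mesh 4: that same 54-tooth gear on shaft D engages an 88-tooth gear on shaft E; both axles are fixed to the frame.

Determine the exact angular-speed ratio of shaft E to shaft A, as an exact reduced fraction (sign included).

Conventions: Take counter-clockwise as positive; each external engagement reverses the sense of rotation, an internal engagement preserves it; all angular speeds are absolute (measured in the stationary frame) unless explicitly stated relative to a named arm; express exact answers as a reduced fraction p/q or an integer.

65/209

class = fixed-axis compound train [4 meshes; 4 ratios multiply, 4 sense flips]
mesh 1 [78T→78T]: running ratio 1, sense −
mesh 2 [78T→57T]: running ratio 26/19, sense +
mesh 3 [20T→54T]: running ratio 260/513, sense −
mesh 4 [54T→88T]: running ratio 65/209, sense +
ω_out/ω_in = 65/209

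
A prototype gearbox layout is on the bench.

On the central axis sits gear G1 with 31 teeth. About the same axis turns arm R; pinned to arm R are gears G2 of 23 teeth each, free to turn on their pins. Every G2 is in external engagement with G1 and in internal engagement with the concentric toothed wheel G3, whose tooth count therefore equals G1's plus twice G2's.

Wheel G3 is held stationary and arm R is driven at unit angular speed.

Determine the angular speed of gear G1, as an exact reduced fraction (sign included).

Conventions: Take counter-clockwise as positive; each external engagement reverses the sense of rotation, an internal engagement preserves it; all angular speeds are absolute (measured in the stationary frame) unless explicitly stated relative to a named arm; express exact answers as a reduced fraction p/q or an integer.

recognized (axles ride arm R): planetary set, 31/23/77 teeth
ring teeth: 31 + 2·23 = 77
31(ω_sun−ω_arm) = −77(ω_ring−ω_arm),  ω_ring = 0, ω_arm = 1
ω_sun = 1 − (77/31)(0−1) = 108/31
exact speed ratio = 108/31

108/31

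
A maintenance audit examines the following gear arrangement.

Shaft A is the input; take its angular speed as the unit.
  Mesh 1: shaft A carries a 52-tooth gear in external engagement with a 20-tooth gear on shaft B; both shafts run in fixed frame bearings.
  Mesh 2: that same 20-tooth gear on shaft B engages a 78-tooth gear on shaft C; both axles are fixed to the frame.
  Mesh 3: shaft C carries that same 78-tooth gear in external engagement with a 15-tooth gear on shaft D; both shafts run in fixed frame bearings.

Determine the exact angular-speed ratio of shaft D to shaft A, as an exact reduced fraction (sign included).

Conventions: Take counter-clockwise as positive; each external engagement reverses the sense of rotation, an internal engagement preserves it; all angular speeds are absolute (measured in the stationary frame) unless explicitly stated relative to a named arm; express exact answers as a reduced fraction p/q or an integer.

class = fixed-axis compound train [3 meshes; 3 ratios multiply, 3 sense flips]
mesh 1 [52T→20T]: running ratio 13/5, sense −
mesh 2 [20T→78T]: running ratio 2/3, sense +
mesh 3 [78T→15T]: running ratio 52/15, sense −
ω_out/ω_in = -52/15

-52/15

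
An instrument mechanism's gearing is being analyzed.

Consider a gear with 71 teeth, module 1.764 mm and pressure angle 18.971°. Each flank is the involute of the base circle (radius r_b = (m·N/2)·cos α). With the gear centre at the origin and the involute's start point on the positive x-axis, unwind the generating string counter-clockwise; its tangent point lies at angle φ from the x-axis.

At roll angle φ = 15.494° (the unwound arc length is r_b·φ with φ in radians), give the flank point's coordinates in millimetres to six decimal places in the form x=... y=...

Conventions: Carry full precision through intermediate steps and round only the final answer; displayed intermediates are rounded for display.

class = single-mesh tooth geometry [base-circle involute, m = 1.764, 71T]
pitch radius r_p = m·N/2 = 1.764·71/2 = 62.622000
base radius r_b = r_p·cos α = 62.622000·cos 18.971° = 59.220576
roll angle φ = 15.494° = 0.27042131 rad
x = r_b·(cos φ + φ·sin φ) = 61.346482
y = r_b·(sin φ − φ·cos φ) = 0.387521

x=61.346482 y=0.387521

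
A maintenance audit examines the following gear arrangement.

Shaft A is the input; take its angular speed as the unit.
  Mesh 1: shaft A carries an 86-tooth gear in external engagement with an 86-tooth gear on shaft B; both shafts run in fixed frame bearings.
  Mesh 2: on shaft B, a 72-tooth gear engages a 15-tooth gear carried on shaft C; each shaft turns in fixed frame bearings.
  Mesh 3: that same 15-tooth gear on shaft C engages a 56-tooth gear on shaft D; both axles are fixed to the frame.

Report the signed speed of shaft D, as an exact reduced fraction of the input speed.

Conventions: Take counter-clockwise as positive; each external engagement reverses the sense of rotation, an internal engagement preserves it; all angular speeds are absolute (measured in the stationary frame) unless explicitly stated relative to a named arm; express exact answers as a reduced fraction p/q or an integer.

-9/7

3-mesh fixed-axis compound train (all bearings frame-fixed)
mesh 1 [86T→86T]: |ω|/ω_in = 1×86/86 = 1, sense flips to −
mesh 2 [72T→15T]: |ω|/ω_in = 1×72/15 = 24/5, sense flips to +
mesh 3 [15T→56T]: |ω|/ω_in = (24/5)×15/56 = 9/7, sense flips to −
signed output speed (× input speed) = -9/7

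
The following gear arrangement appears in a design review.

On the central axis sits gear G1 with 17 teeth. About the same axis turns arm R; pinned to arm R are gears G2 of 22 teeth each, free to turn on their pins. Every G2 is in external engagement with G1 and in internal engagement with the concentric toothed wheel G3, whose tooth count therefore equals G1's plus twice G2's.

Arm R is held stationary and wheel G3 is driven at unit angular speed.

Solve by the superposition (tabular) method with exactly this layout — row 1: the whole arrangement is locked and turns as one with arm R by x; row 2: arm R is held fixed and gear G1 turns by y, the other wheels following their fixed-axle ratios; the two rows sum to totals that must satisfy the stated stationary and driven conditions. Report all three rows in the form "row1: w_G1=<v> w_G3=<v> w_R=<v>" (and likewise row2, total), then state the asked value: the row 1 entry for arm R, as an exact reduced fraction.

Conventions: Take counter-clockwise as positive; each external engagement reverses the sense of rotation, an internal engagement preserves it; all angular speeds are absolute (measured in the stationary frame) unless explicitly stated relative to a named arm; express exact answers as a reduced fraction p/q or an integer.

topology: planetary set — G1 17T / G2 22T / G3 61T, arm = carrier (Willis)
row 1 — lock + rotate with arm: ω_sun = ω_ring = ω_arm = x
superposition row 2 [arm held]: sun y, ring −(17/61)·y, arm 0
boundary: total ω_arm = x = 0 and total ω_ring = x − (17/61)·y = 1  ⇒  y = -61/17, x = 0
row 2 ring = −(17/61)·(-61/17) = 1
totals (row 1 + row 2): sun 0 + (-61/17) = -61/17, ring 0 + 1 = 1, arm 0 + 0 = 0
asked cell (row1, arm) = 0

row1: w_G1=0 w_G3=0 w_R=0
row2: w_G1=-61/17 w_G3=1 w_R=0
total: w_G1=-61/17 w_G3=1 w_R=0
asked value: 0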